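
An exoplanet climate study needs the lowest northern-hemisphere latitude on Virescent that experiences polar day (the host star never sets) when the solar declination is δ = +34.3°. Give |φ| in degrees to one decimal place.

Polar day requires cos H₀ = −tan φ tan δ ≤ −1, i.e. tan φ tan δ ≥ 1.
The boundary is |tan φ| · |tan δ| = 1, so |φ| = 90° − |δ| = 90° − 34.3° = 55.7° in the northern hemisphere.

|φ| = 55.7°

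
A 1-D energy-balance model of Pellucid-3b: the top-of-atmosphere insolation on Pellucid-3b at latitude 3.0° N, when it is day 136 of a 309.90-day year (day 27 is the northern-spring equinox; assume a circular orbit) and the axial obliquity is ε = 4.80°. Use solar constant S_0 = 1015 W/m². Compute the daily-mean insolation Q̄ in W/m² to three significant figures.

Solar longitude: L_s = 360° × (136 − 27)/309.90 = 126.621°.
sin δ = sin 4.80° × sin 126.621° = 0.06716, so δ = +3.851°.
cos h₀ = −tan(+3.0°) tan(+3.851°) = -0.0035, h₀ = 1.5743 rad.
Bracket: h₀ sin ϕ sin δ + cos ϕ cos δ sin h₀ = 1.5743×0.05234×0.06716 + 0.99863×0.99774×0.99999 = 0.005534 + 0.996363 = 1.001897.
Q̄ = (S_0/π) × [bracket] = (1015/π) × 1.001897 = 323.7 W/m².

Q̄ ≈ 324 W/m²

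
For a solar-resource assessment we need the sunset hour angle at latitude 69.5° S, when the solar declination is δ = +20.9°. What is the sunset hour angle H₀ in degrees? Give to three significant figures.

H₀ = 0.00°

cos H₀ = −tan φ · tan δ = 1.0213 ≥ 1, so the Sun never rises (polar night) and H₀ = 0.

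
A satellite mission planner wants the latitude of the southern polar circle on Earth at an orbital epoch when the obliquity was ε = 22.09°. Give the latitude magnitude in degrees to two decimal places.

The polar circle is the lowest latitude that experiences at least one full rotation of continuous darkness at the northern-summer solstice; it lies at |ϕ| = 90° − ε = 90° − 22.09° = 67.91°.

67.91°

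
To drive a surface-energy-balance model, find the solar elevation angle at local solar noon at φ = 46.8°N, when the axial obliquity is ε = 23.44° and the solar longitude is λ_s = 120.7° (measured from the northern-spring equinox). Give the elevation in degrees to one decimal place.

Solar declination: sin δ = sin ε · sin λ_s = sin 23.44° × sin 120.7° = 0.34204, so δ = +20.001°.
At local noon the hour angle is zero, so the zenith angle equals |φ − δ| = |+46.8° − (+20.001°)| = 26.799°.
Elevation = 90° − 26.799° = 63.2°.

63.2°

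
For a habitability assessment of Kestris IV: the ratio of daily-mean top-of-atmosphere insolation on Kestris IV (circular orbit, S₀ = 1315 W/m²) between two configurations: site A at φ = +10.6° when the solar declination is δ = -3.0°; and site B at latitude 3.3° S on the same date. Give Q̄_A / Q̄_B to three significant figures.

— Configuration A (φ=+10.6°):
cos H₀ = −tan(+10.6°) tan(-3.000°) = 0.0098, H₀ = 1.5610 rad.
Bracket: H₀ sin φ sin δ + cos φ cos δ sin H₀ = 1.5610×0.18395×-0.05234 + 0.98294×0.99863×0.99995 = -0.015029 + 0.981544 = 0.966515.
Q̄ = (S₀/π) × [bracket] = (1315/π) × 0.966515 = 404.56 W/m².
— Configuration B (φ=-3.3°):
cos H₀ = −tan(-3.3°) tan(-3.000°) = -0.0030, H₀ = 1.5738 rad.
Bracket: H₀ sin φ sin δ + cos φ cos δ sin H₀ = 1.5738×-0.05756×-0.05234 + 0.99834×0.99863×1.00000 = 0.004741 + 0.996972 = 1.001713.
Q̄ = (S₀/π) × [bracket] = (1315/π) × 1.001713 = 419.29 W/m².
Ratio Q̄_A / Q̄_B = 404.56 / 419.29 = 0.9649.

Q̄_A / Q̄_B ≈ 0.965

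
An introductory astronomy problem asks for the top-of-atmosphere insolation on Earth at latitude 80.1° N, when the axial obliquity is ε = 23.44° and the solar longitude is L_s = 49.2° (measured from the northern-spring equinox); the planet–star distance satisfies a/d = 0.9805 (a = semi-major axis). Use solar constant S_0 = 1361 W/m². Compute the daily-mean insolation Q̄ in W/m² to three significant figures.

Solar declination: sin δ = sin ε · sin L_s = sin 23.44° × sin 49.2° = 0.30112, so δ = +17.525°.
cos h₀ = −tan(+80.1°) tan(+17.525°) = -1.8093 ≤ −1 ⇒ polar day, h₀ = π.
Bracket: h₀ sin ϕ sin δ + cos ϕ cos δ sin h₀ = 3.1416×0.98511×0.30112 + 0.17193×0.95359×0.00000 = 0.931913 + 0.000000 = 0.931913.
Inverse-square distance factor (a/d)² = 0.9805² = 0.961380.
Q̄ = (S_0/π) × 0.961380 × [bracket] = (1361/π) × 0.961380 × 0.931913 = 388.1 W/m².

Q̄ ≈ 388 W/m²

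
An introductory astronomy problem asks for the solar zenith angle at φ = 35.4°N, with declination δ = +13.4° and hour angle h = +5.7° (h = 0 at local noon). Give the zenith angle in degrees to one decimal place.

cos θ_z = sin φ sin δ + cos φ cos δ cos h = 0.134247 + 0.789016 = 0.923263.
θ_z = arccos(0.923263) = 22.6°.

θ_z = 22.6°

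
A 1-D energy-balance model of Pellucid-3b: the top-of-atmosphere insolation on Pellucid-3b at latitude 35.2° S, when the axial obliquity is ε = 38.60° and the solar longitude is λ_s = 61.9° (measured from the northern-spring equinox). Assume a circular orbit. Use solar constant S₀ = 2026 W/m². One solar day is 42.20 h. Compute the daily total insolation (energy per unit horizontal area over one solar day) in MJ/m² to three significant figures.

Solar declination: sin δ = sin ε · sin λ_s = sin 38.60° × sin 61.9° = 0.55034, so δ = +33.390°.
cos H₀ = −tan(-35.2°) tan(+33.390°) = 0.4650, H₀ = 1.0872 rad.
Bracket: H₀ sin φ sin δ + cos φ cos δ sin H₀ = 1.0872×-0.57643×0.55034 + 0.81714×0.83494×0.88533 = -0.344895 + 0.604028 = 0.259133.
Q̄ = (S₀/π) × [bracket] = (2026/π) × 0.259133 = 167.11 W/m².
Daily total = Q̄ × 42.20 h × 3600 s/h = 167.11 × 42.20 × 3600 / 10⁶ = 25.39 MJ/m².

25.4 MJ/m²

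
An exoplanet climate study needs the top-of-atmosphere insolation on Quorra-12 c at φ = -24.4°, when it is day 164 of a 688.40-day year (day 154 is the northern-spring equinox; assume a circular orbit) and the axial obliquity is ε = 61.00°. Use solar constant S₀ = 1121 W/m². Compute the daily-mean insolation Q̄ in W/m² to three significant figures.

Q̄ ≈ 306 W/m²

Solar longitude: λ_s = 360° × (164 − 154)/688.40 = 5.230°.
sin δ = sin 61.00° × sin 5.230° = 0.07972, so δ = +4.572°.
cos H₀ = −tan(-24.4°) tan(+4.572°) = 0.0363, H₀ = 1.5345 rad.
Bracket: H₀ sin φ sin δ + cos φ cos δ sin H₀ = 1.5345×-0.41310×0.07972 + 0.91068×0.99682×0.99934 = -0.050535 + 0.907185 = 0.856650.
Q̄ = (S₀/π) × [bracket] = (1121/π) × 0.856650 = 305.7 W/m².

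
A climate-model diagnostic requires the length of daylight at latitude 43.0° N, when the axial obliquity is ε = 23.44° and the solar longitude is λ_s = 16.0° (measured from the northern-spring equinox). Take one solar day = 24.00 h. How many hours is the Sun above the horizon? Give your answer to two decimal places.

12.79 h

Solar declination: sin δ = sin ε · sin λ_s = sin 23.44° × sin 16.0° = 0.10965, so δ = +6.295°.
cos H₀ = −tan φ · tan δ = −tan(+43.0°) × tan(+6.295°) = -0.1029, so H₀ = 1.6738 rad = 95.90°.
Daylight = 2H₀/(2π) × 24.00 h = (1.6738/π) × 24.00 = 12.79 h.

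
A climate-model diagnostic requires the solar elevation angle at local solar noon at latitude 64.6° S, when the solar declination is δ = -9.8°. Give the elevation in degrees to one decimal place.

35.2°

At local noon the hour angle is zero, so the zenith angle equals |φ − δ| = |-64.6° − (-9.800°)| = 54.800°.
Elevation = 90° − 54.800° = 35.2°.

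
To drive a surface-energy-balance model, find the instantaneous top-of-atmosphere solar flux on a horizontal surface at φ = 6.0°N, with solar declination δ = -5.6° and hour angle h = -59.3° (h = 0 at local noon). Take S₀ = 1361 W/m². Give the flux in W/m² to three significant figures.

cos θ_z = sin φ sin δ + cos φ cos δ cos h = -0.010200 + 0.505323 = 0.495123.
Flux = S₀ · cos θ_z = 1361 × 0.495123 = 673.9 W/m².

674 W/m²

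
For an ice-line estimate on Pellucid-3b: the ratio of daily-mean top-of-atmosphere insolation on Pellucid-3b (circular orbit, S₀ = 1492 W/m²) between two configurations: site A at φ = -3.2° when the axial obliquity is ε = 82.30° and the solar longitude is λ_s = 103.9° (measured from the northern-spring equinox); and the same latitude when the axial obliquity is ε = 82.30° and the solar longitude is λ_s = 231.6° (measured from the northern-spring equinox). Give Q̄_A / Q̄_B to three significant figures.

Q̄_A / Q̄_B ≈ 0.277

— Configuration A (φ=-3.2°):
Solar declination: sin δ = sin ε · sin λ_s = sin 82.30° × sin 103.9° = 0.96196, so δ = +74.147°.
cos H₀ = −tan(-3.2°) tan(+74.147°) = 0.1969, H₀ = 1.3726 rad.
Bracket: H₀ sin φ sin δ + cos φ cos δ sin H₀ = 1.3726×-0.05582×0.96196 + 0.99844×0.27318×0.98043 = -0.073704 + 0.267416 = 0.193712.
Q̄ = (S₀/π) × [bracket] = (1492/π) × 0.193712 = 91.997 W/m².
— Configuration B (φ=-3.2°):
Solar declination: sin δ = sin ε · sin λ_s = sin 82.30° × sin 231.6° = -0.77663, so δ = -50.953°.
cos H₀ = −tan(-3.2°) tan(-50.953°) = -0.0689, H₀ = 1.6398 rad.
Bracket: H₀ sin φ sin δ + cos φ cos δ sin H₀ = 1.6398×-0.05582×-0.77663 + 0.99844×0.62996×0.99762 = 0.071088 + 0.627480 = 0.698568.
Q̄ = (S₀/π) × [bracket] = (1492/π) × 0.698568 = 331.76 W/m².
Ratio Q̄_A / Q̄_B = 91.997 / 331.76 = 0.2773.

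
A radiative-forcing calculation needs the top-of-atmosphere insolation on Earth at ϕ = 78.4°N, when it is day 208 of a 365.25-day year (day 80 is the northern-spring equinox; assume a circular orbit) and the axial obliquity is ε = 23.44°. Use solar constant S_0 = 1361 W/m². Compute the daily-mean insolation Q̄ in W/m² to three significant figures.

Solar longitude: L_s = 360° × (208 − 80)/365.25 = 126.160°.
sin δ = sin 23.44° × sin 126.160° = 0.32116, so δ = +18.733°.
cos h₀ = −tan(+78.4°) tan(+18.733°) = -1.6521 ≤ −1 ⇒ polar day, h₀ = π.
Bracket: h₀ sin ϕ sin δ + cos ϕ cos δ sin h₀ = 3.1416×0.97958×0.32116 + 0.20108×0.94702×0.00000 = 0.988353 + 0.000000 = 0.988353.
Q̄ = (S_0/π) × [bracket] = (1361/π) × 0.988353 = 428.2 W/m².

Q̄ ≈ 428 W/m²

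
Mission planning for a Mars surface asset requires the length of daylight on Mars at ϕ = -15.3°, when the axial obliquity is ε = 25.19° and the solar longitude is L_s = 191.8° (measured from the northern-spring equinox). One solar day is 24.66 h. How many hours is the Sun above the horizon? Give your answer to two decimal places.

Solar declination: sin δ = sin ε · sin L_s = sin 25.19° × sin 191.8° = -0.08704, so δ = -4.993°.
cos h₀ = −tan ϕ · tan δ = −tan(-15.3°) × tan(-4.993°) = -0.0239, so h₀ = 1.5947 rad = 91.37°.
Daylight = 2h₀/(2π) × 24.66 h = (1.5947/π) × 24.66 = 12.52 h.

12.52 h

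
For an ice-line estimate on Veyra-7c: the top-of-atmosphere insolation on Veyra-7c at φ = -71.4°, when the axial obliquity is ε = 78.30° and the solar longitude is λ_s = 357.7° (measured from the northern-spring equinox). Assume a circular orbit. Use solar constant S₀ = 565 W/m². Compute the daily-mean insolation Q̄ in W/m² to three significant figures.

Solar declination: sin δ = sin ε · sin λ_s = sin 78.30° × sin 357.7° = -0.03930, so δ = -2.252°.
cos H₀ = −tan(-71.4°) tan(-2.252°) = -0.1169, H₀ = 1.6879 rad.
Bracket: H₀ sin φ sin δ + cos φ cos δ sin H₀ = 1.6879×-0.94777×-0.03930 + 0.31896×0.99923×0.99315 = 0.062870 + 0.316531 = 0.379401.
Q̄ = (S₀/π) × [bracket] = (565/π) × 0.379401 = 68.23 W/m².

Q̄ ≈ 68.2 W/m²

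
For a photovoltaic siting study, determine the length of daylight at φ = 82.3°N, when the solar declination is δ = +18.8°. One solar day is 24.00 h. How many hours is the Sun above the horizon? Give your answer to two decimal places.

Sunrise equation: cos H₀ = −tan φ · tan δ = -2.5179 ≤ −1, so the Sun never sets (polar day) and H₀ = π.
Daylight = 2H₀/(2π) × 24.00 h = (3.1416/π) × 24.00 = 24.00 h.

24.00 h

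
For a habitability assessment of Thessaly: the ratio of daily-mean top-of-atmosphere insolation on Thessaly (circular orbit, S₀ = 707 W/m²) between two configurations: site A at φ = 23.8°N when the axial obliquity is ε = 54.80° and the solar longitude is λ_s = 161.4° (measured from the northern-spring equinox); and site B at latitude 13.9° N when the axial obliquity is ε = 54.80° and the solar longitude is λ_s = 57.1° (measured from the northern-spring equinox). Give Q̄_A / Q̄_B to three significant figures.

— Configuration A (φ=+23.8°):
Solar declination: sin δ = sin ε · sin λ_s = sin 54.80° × sin 161.4° = 0.26064, so δ = +15.108°.
cos H₀ = −tan(+23.8°) tan(+15.108°) = -0.1191, H₀ = 1.6901 rad.
Bracket: H₀ sin φ sin δ + cos φ cos δ sin H₀ = 1.6901×0.40355×0.26064 + 0.91496×0.96544×0.99289 = 0.177767 + 0.877058 = 1.054825.
Q̄ = (S₀/π) × [bracket] = (707/π) × 1.054825 = 237.38 W/m².
— Configuration B (φ=+13.9°):
Solar declination: sin δ = sin ε · sin λ_s = sin 54.80° × sin 57.1° = 0.68609, so δ = +43.321°.
cos H₀ = −tan(+13.9°) tan(+43.321°) = -0.2334, H₀ = 1.8064 rad.
Bracket: H₀ sin φ sin δ + cos φ cos δ sin H₀ = 1.8064×0.24023×0.68609 + 0.97072×0.72752×0.97238 = 0.297730 + 0.686712 = 0.984442.
Q̄ = (S₀/π) × [bracket] = (707/π) × 0.984442 = 221.54 W/m².
Ratio Q̄_A / Q̄_B = 237.38 / 221.54 = 1.071.

Q̄_A / Q̄_B ≈ 1.07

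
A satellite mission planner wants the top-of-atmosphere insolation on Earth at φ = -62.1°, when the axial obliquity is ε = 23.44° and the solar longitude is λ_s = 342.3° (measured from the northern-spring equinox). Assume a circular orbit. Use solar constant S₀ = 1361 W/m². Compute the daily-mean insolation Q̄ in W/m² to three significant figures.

Solar declination: sin δ = sin ε · sin λ_s = sin 23.44° × sin 342.3° = -0.12094, so δ = -6.946°.
cos H₀ = −tan(-62.1°) tan(-6.946°) = -0.2301, H₀ = 1.8030 rad.
Bracket: H₀ sin φ sin δ + cos φ cos δ sin H₀ = 1.8030×-0.88377×-0.12094 + 0.46793×0.99266×0.97317 = 0.192710 + 0.452033 = 0.644743.
Q̄ = (S₀/π) × [bracket] = (1361/π) × 0.644743 = 279.3 W/m².

Q̄ ≈ 279 W/m²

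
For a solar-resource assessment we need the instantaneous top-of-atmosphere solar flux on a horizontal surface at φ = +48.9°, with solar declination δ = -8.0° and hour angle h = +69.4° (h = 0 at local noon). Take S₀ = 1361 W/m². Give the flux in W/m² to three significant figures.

169 W/m²

cos θ_z = sin φ sin δ + cos φ cos δ cos h = -0.104876 + 0.229041 = 0.124165.
Flux = S₀ · cos θ_z = 1361 × 0.124165 = 169.0 W/m².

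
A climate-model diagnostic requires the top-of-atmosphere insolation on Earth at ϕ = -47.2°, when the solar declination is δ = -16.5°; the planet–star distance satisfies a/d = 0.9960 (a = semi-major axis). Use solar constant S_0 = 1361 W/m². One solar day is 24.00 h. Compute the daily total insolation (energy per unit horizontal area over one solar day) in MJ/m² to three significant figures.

cos h₀ = −tan(-47.2°) tan(-16.500°) = -0.3199, h₀ = 1.8964 rad.
Bracket: h₀ sin ϕ sin δ + cos ϕ cos δ sin h₀ = 1.8964×-0.73373×-0.28402 + 0.67944×0.95882×0.94746 = 0.395198 + 0.617233 = 1.012431.
Inverse-square distance factor (a/d)² = 0.9960² = 0.992016.
Q̄ = (S_0/π) × 0.992016 × [bracket] = (1361/π) × 0.992016 × 1.012431 = 435.10 W/m².
Daily total = Q̄ × 24.00 h × 3600 s/h = 435.10 × 24.00 × 3600 / 10⁶ = 37.59 MJ/m².

37.6 MJ/m²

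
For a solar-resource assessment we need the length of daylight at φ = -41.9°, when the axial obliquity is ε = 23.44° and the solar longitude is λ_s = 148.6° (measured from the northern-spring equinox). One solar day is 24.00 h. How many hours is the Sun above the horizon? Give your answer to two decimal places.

10.54 h

Solar declination: sin δ = sin ε · sin λ_s = sin 23.44° × sin 148.6° = 0.20725, so δ = +11.961°.
cos H₀ = −tan φ · tan δ = −tan(-41.9°) × tan(+11.961°) = 0.1901, so H₀ = 1.3795 rad = 79.04°.
Daylight = 2H₀/(2π) × 24.00 h = (1.3795/π) × 24.00 = 10.54 h.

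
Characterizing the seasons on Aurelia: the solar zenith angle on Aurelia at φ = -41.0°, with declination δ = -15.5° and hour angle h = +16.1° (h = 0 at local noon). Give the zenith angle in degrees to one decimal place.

cos θ_z = sin φ sin δ + cos φ cos δ cos h = 0.175324 + 0.698737 = 0.874061.
θ_z = arccos(0.874061) = 29.1°.

θ_z = 29.1°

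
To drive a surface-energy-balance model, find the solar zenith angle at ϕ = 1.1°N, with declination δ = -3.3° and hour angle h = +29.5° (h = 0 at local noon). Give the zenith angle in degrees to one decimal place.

θ_z = 29.8°

cos θ_z = sin ϕ sin δ + cos ϕ cos δ cos h = -0.001105 + 0.868752 = 0.867647.
θ_z = arccos(0.867647) = 29.8°.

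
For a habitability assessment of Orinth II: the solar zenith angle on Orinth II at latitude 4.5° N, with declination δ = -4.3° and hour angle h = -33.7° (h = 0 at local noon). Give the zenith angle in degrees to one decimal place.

cos θ_z = sin ϕ sin δ + cos ϕ cos δ cos h = -0.005883 + 0.827055 = 0.821172.
θ_z = arccos(0.821172) = 34.8°.

θ_z = 34.8°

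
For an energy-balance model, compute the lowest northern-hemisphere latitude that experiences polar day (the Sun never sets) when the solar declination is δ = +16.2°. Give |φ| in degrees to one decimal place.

|φ| = 73.8°

Polar day requires cos H₀ = −tan φ tan δ ≤ −1, i.e. tan φ tan δ ≥ 1.
The boundary is |tan φ| · |tan δ| = 1, so |φ| = 90° − |δ| = 90° − 16.2° = 73.8° in the northern hemisphere.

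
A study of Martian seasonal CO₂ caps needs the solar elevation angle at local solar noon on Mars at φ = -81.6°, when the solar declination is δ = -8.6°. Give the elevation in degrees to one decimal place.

17.0°

At local noon the hour angle is zero, so the zenith angle equals |φ − δ| = |-81.6° − (-8.600°)| = 73.000°.
Elevation = 90° − 73.000° = 17.0°.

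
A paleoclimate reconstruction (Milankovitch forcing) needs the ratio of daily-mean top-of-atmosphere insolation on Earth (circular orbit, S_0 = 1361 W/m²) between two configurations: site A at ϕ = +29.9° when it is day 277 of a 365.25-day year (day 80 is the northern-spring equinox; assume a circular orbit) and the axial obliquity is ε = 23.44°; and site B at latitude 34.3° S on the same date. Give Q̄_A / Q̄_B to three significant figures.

— Configuration A (ϕ=+29.9°):
Solar longitude: L_s = 360° × (277 − 80)/365.25 = 194.168°.
sin δ = sin 23.44° × sin 194.168° = -0.09737, so δ = -5.588°.
cos h₀ = −tan(+29.9°) tan(-5.588°) = 0.0563, h₀ = 1.5145 rad.
Bracket: h₀ sin ϕ sin δ + cos ϕ cos δ sin h₀ = 1.5145×0.49849×-0.09737 + 0.86690×0.99525×0.99842 = -0.073511 + 0.861419 = 0.787908.
Q̄ = (S_0/π) × [bracket] = (1361/π) × 0.787908 = 341.34 W/m².
— Configuration B (ϕ=-34.3°):
cos h₀ = −tan(-34.3°) tan(-5.588°) = -0.0667, h₀ = 1.6376 rad.
Bracket: h₀ sin ϕ sin δ + cos ϕ cos δ sin h₀ = 1.6376×-0.56353×-0.09737 + 0.82610×0.99525×0.99777 = 0.089857 + 0.820343 = 0.910200.
Q̄ = (S_0/π) × [bracket] = (1361/π) × 0.910200 = 394.32 W/m².
Ratio Q̄_A / Q̄_B = 341.34 / 394.32 = 0.8656.

Q̄_A / Q̄_B ≈ 0.866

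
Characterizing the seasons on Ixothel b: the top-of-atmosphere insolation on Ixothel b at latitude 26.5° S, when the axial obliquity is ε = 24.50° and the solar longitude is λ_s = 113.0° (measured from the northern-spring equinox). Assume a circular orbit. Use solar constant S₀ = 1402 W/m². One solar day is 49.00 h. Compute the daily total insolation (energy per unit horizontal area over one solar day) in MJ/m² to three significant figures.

45.4 MJ/m²

Solar declination: sin δ = sin ε · sin λ_s = sin 24.50° × sin 113.0° = 0.38173, so δ = +22.441°.
cos H₀ = −tan(-26.5°) tan(+22.441°) = 0.2059, H₀ = 1.3634 rad.
Bracket: H₀ sin φ sin δ + cos φ cos δ sin H₀ = 1.3634×-0.44620×0.38173 + 0.89493×0.92428×0.97857 = -0.232225 + 0.809440 = 0.577215.
Q̄ = (S₀/π) × [bracket] = (1402/π) × 0.577215 = 257.59 W/m².
Daily total = Q̄ × 49.00 h × 3600 s/h = 257.59 × 49.00 × 3600 / 10⁶ = 45.44 MJ/m².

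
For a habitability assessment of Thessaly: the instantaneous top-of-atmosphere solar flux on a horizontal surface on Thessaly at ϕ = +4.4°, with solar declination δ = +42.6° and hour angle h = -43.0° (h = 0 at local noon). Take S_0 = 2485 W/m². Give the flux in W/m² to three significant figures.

1.46e+03 W/m²

cos θ_z = sin ϕ sin δ + cos ϕ cos δ cos h = 0.051929 + 0.536761 = 0.588690.
Flux = S_0 · cos θ_z = 2485 × 0.588690 = 1463 W/m².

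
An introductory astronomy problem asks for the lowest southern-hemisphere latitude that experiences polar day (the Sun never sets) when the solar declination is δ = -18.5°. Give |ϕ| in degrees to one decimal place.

|ϕ| = 71.5°

Polar day requires cos h₀ = −tan ϕ tan δ ≤ −1, i.e. tan ϕ tan δ ≥ 1.
The boundary is |tan ϕ| · |tan δ| = 1, so |ϕ| = 90° − |δ| = 90° − 18.5° = 71.5° in the southern hemisphere.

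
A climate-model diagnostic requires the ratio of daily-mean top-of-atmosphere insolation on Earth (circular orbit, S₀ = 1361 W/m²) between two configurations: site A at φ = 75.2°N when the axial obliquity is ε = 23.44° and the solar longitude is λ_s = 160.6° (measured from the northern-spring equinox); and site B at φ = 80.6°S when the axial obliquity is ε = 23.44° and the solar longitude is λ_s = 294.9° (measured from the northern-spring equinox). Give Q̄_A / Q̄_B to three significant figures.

Q̄_A / Q̄_B ≈ 0.435

— Configuration A (φ=+75.2°):
Solar declination: sin δ = sin ε · sin λ_s = sin 23.44° × sin 160.6° = 0.13213, so δ = +7.593°.
cos H₀ = −tan(+75.2°) tan(+7.593°) = -0.5045, H₀ = 2.0996 rad.
Bracket: H₀ sin φ sin δ + cos φ cos δ sin H₀ = 2.0996×0.96682×0.13213 + 0.25545×0.99123×0.86340 = 0.268215 + 0.218621 = 0.486836.
Q̄ = (S₀/π) × [bracket] = (1361/π) × 0.486836 = 210.91 W/m².
— Configuration B (φ=-80.6°):
Solar declination: sin δ = sin ε · sin λ_s = sin 23.44° × sin 294.9° = -0.36081, so δ = -21.150°.
cos H₀ = −tan(-80.6°) tan(-21.150°) = -2.3369 ≤ −1 ⇒ polar day, H₀ = π.
Bracket: H₀ sin φ sin δ + cos φ cos δ sin H₀ = 3.1416×-0.98657×-0.36081 + 0.16333×0.93264×0.00000 = 1.118298 + 0.000000 = 1.118298.
Q̄ = (S₀/π) × [bracket] = (1361/π) × 1.118298 = 484.47 W/m².
Ratio Q̄_A / Q̄_B = 210.91 / 484.47 = 0.4353.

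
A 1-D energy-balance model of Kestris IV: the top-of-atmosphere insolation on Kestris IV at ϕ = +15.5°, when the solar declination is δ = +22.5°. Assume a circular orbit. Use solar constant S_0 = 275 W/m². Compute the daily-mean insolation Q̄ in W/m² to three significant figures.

Q̄ ≈ 92.5 W/m²

cos h₀ = −tan(+15.5°) tan(+22.500°) = -0.1149, h₀ = 1.6859 rad.
Bracket: h₀ sin ϕ sin δ + cos ϕ cos δ sin h₀ = 1.6859×0.26724×0.38268 + 0.96363×0.92388×0.99338 = 0.172413 + 0.884385 = 1.056798.
Q̄ = (S_0/π) × [bracket] = (275/π) × 1.056798 = 92.51 W/m².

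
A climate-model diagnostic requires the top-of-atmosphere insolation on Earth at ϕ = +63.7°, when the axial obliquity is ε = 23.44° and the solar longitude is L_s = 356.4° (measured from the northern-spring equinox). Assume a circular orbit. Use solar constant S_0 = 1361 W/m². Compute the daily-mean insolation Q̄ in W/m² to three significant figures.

Solar declination: sin δ = sin ε · sin L_s = sin 23.44° × sin 356.4° = -0.02498, so δ = -1.431°.
cos h₀ = −tan(+63.7°) tan(-1.431°) = 0.0506, h₀ = 1.5202 rad.
Bracket: h₀ sin ϕ sin δ + cos ϕ cos δ sin h₀ = 1.5202×0.89649×-0.02498 + 0.44307×0.99969×0.99872 = -0.034044 + 0.442366 = 0.408322.
Q̄ = (S_0/π) × [bracket] = (1361/π) × 0.408322 = 176.9 W/m².

Q̄ ≈ 177 W/m²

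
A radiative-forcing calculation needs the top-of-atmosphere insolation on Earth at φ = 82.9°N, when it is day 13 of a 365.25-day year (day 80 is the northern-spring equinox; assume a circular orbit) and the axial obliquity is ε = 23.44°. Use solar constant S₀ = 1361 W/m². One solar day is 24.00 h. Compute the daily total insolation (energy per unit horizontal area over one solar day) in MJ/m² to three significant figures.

0.00 MJ/m²

Solar longitude: λ_s = 360° × (13 − 80)/365.25 = -66.037°, i.e. -66.037° + 360° = 293.963°.
sin δ = sin 23.44° × sin 293.963° = -0.36350, so δ = -21.315°.
cos H₀ = −tan(+82.9°) tan(-21.315°) = 3.1327 ≥ 1 ⇒ polar night, H₀ = 0 and Q̄ = 0.
Daily total = Q̄ × 24.00 h × 3600 s/h = 0.00 MJ/m².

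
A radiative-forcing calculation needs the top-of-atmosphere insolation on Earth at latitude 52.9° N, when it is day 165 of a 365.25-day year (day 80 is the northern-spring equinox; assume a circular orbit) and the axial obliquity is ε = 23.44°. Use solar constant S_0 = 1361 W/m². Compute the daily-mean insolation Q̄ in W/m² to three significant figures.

Solar longitude: L_s = 360° × (165 − 80)/365.25 = 83.778°.
sin δ = sin 23.44° × sin 83.778° = 0.39545, so δ = +23.294°.
cos h₀ = −tan(+52.9°) tan(+23.294°) = -0.5693, h₀ = 2.1764 rad.
Bracket: h₀ sin ϕ sin δ + cos ϕ cos δ sin h₀ = 2.1764×0.79758×0.39545 + 0.60321×0.91849×0.82215 = 0.686443 + 0.455506 = 1.141949.
Q̄ = (S_0/π) × [bracket] = (1361/π) × 1.141949 = 494.7 W/m².

Q̄ ≈ 495 W/m²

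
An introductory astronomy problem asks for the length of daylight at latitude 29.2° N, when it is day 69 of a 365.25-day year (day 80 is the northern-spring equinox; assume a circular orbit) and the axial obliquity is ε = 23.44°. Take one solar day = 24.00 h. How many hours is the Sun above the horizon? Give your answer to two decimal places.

11.68 h

Solar longitude: λ_s = 360° × (69 − 80)/365.25 = -10.842°, i.e. -10.842° + 360° = 349.158°.
sin δ = sin 23.44° × sin 349.158° = -0.07482, so δ = -4.291°.
cos H₀ = −tan φ · tan δ = −tan(+29.2°) × tan(-4.291°) = 0.0419, so H₀ = 1.5288 rad = 87.60°.
Daylight = 2H₀/(2π) × 24.00 h = (1.5288/π) × 24.00 = 11.68 h.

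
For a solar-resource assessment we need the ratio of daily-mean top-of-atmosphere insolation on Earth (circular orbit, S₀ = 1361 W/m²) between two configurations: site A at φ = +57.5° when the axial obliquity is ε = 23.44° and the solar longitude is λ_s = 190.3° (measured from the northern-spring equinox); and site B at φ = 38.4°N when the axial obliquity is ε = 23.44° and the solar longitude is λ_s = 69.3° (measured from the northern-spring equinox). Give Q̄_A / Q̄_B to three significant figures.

Q̄_A / Q̄_B ≈ 0.395

— Configuration A (φ=+57.5°):
Solar declination: sin δ = sin ε · sin λ_s = sin 23.44° × sin 190.3° = -0.07113, so δ = -4.079°.
cos H₀ = −tan(+57.5°) tan(-4.079°) = 0.1119, H₀ = 1.4586 rad.
Bracket: H₀ sin φ sin δ + cos φ cos δ sin H₀ = 1.4586×0.84339×-0.07113 + 0.53730×0.99747×0.99372 = -0.087502 + 0.532575 = 0.445073.
Q̄ = (S₀/π) × [bracket] = (1361/π) × 0.445073 = 192.81 W/m².
— Configuration B (φ=+38.4°):
Solar declination: sin δ = sin ε · sin λ_s = sin 23.44° × sin 69.3° = 0.37211, so δ = +21.846°.
cos H₀ = −tan(+38.4°) tan(+21.846°) = -0.3177, H₀ = 1.8941 rad.
Bracket: H₀ sin φ sin δ + cos φ cos δ sin H₀ = 1.8941×0.62115×0.37211 + 0.78369×0.92819×0.94818 = 0.437795 + 0.689719 = 1.127514.
Q̄ = (S₀/π) × [bracket] = (1361/π) × 1.127514 = 488.46 W/m².
Ratio Q̄_A / Q̄_B = 192.81 / 488.46 = 0.3947.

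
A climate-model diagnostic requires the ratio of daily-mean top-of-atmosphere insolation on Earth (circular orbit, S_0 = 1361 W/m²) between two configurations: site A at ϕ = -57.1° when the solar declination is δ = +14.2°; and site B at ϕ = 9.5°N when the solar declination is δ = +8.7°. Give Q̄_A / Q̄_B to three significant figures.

— Configuration A (ϕ=-57.1°):
cos h₀ = −tan(-57.1°) tan(+14.200°) = 0.3911, h₀ = 1.1689 rad.
Bracket: h₀ sin ϕ sin δ + cos ϕ cos δ sin h₀ = 1.1689×-0.83962×0.24531 + 0.54317×0.96945×0.92033 = -0.240755 + 0.484624 = 0.243869.
Q̄ = (S_0/π) × [bracket] = (1361/π) × 0.243869 = 105.65 W/m².
— Configuration B (ϕ=+9.5°):
cos h₀ = −tan(+9.5°) tan(+8.700°) = -0.0256, h₀ = 1.5964 rad.
Bracket: h₀ sin ϕ sin δ + cos ϕ cos δ sin h₀ = 1.5964×0.16505×0.15126 + 0.98629×0.98849×0.99967 = 0.039855 + 0.974616 = 1.014471.
Q̄ = (S_0/π) × [bracket] = (1361/π) × 1.014471 = 439.49 W/m².
Ratio Q̄_A / Q̄_B = 105.65 / 439.49 = 0.2404.

Q̄_A / Q̄_B ≈ 0.240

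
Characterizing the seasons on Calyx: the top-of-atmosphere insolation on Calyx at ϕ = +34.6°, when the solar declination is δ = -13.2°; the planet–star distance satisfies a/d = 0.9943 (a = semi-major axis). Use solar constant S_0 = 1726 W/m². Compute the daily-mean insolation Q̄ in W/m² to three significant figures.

cos h₀ = −tan(+34.6°) tan(-13.200°) = 0.1618, h₀ = 1.4083 rad.
Bracket: h₀ sin ϕ sin δ + cos ϕ cos δ sin h₀ = 1.4083×0.56784×-0.22835 + 0.82314×0.97358×0.98682 = -0.182609 + 0.790830 = 0.608221.
Inverse-square distance factor (a/d)² = 0.9943² = 0.988632.
Q̄ = (S_0/π) × 0.988632 × [bracket] = (1726/π) × 0.988632 × 0.608221 = 330.4 W/m².

Q̄ ≈ 330 W/m²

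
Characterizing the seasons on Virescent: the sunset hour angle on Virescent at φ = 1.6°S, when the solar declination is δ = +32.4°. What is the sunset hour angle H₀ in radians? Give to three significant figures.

cos H₀ = −tan φ · tan δ = −tan(-1.6°) × tan(+32.400°) = 0.0177, so H₀ = 1.5531 rad = 88.98°.

H₀ = 1.55 rad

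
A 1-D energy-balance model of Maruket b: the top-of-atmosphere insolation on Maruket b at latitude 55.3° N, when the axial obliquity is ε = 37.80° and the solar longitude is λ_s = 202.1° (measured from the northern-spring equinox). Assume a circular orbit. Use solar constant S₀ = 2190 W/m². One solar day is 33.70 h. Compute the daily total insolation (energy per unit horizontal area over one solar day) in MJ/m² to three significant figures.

24.4 MJ/m²

Solar declination: sin δ = sin ε · sin λ_s = sin 37.80° × sin 202.1° = -0.23059, so δ = -13.332°.
cos H₀ = −tan(+55.3°) tan(-13.332°) = 0.3422, H₀ = 1.2215 rad.
Bracket: H₀ sin φ sin δ + cos φ cos δ sin H₀ = 1.2215×0.82214×-0.23059 + 0.56928×0.97305×0.93961 = -0.231569 + 0.520486 = 0.288917.
Q̄ = (S₀/π) × [bracket] = (2190/π) × 0.288917 = 201.40 W/m².
Daily total = Q̄ × 33.70 h × 3600 s/h = 201.40 × 33.70 × 3600 / 10⁶ = 24.43 MJ/m².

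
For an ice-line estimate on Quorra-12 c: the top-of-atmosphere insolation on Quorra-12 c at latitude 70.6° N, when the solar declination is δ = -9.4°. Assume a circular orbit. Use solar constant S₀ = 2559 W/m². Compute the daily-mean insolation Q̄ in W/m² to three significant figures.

Q̄ ≈ 99.9 W/m²

cos H₀ = −tan(+70.6°) tan(-9.400°) = 0.4701, H₀ = 1.0814 rad.
Bracket: H₀ sin φ sin δ + cos φ cos δ sin H₀ = 1.0814×0.94322×-0.16333 + 0.33216×0.98657×0.88261 = -0.166596 + 0.289230 = 0.122634.
Q̄ = (S₀/π) × [bracket] = (2559/π) × 0.122634 = 99.89 W/m².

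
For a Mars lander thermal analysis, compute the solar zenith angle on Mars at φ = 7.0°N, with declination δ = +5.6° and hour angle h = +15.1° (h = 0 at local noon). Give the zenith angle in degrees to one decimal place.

cos θ_z = sin φ sin δ + cos φ cos δ cos h = 0.011892 + 0.953703 = 0.965595.
θ_z = arccos(0.965595) = 15.1°.

θ_z = 15.1°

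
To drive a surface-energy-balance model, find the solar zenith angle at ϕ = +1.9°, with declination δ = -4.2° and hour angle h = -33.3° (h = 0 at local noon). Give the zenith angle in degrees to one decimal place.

θ_z = 33.8°

cos θ_z = sin ϕ sin δ + cos ϕ cos δ cos h = -0.002428 + 0.833105 = 0.830677.
θ_z = arccos(0.830677) = 33.8°.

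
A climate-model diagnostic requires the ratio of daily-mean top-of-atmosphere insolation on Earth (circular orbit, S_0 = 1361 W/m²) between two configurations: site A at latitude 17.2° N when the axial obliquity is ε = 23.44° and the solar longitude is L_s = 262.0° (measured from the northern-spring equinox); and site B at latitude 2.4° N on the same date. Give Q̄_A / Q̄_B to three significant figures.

— Configuration A (ϕ=+17.2°):
Solar declination: sin δ = sin ε · sin L_s = sin 23.44° × sin 262.0° = -0.39392, so δ = -23.198°.
cos h₀ = −tan(+17.2°) tan(-23.198°) = 0.1327, h₀ = 1.4377 rad.
Bracket: h₀ sin ϕ sin δ + cos ϕ cos δ sin h₀ = 1.4377×0.29571×-0.39392 + 0.95528×0.91915×0.99116 = -0.167472 + 0.870284 = 0.702812.
Q̄ = (S_0/π) × [bracket] = (1361/π) × 0.702812 = 304.47 W/m².
— Configuration B (ϕ=+2.4°):
cos h₀ = −tan(+2.4°) tan(-23.198°) = 0.0180, h₀ = 1.5528 rad.
Bracket: h₀ sin ϕ sin δ + cos ϕ cos δ sin h₀ = 1.5528×0.04188×-0.39392 + 0.99912×0.91915×0.99984 = -0.025617 + 0.918194 = 0.892577.
Q̄ = (S_0/π) × [bracket] = (1361/π) × 0.892577 = 386.68 W/m².
Ratio Q̄_A / Q̄_B = 304.47 / 386.68 = 0.7874.

Q̄_A / Q̄_B ≈ 0.787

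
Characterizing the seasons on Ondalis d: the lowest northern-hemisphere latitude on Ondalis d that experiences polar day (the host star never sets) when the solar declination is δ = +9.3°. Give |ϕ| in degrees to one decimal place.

|ϕ| = 80.7°

Polar day requires cos h₀ = −tan ϕ tan δ ≤ −1, i.e. tan ϕ tan δ ≥ 1.
The boundary is |tan ϕ| · |tan δ| = 1, so |ϕ| = 90° − |δ| = 90° − 9.3° = 80.7° in the northern hemisphere.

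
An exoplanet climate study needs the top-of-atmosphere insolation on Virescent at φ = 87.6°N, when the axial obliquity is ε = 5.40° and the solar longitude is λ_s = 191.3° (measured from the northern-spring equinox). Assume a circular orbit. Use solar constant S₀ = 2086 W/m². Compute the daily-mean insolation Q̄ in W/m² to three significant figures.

Solar declination: sin δ = sin ε · sin λ_s = sin 5.40° × sin 191.3° = -0.01844, so δ = -1.057°.
cos H₀ = −tan(+87.6°) tan(-1.057°) = 0.4400, H₀ = 1.1151 rad.
Bracket: H₀ sin φ sin δ + cos φ cos δ sin H₀ = 1.1151×0.99912×-0.01844 + 0.04188×0.99983×0.89798 = -0.020544 + 0.037601 = 0.017057.
Q̄ = (S₀/π) × [bracket] = (2086/π) × 0.017057 = 11.33 W/m².

Q̄ ≈ 11.3 W/m²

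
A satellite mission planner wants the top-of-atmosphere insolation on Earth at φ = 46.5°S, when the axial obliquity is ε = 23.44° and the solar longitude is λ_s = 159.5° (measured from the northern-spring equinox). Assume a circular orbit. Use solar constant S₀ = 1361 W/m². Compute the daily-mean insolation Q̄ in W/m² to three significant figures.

Q̄ ≈ 230 W/m²

Solar declination: sin δ = sin ε · sin λ_s = sin 23.44° × sin 159.5° = 0.13931, so δ = +8.008°.
cos H₀ = −tan(-46.5°) tan(+8.008°) = 0.1482, H₀ = 1.4220 rad.
Bracket: H₀ sin φ sin δ + cos φ cos δ sin H₀ = 1.4220×-0.72537×0.13931 + 0.68835×0.99025×0.98895 = -0.143695 + 0.674106 = 0.530411.
Q̄ = (S₀/π) × [bracket] = (1361/π) × 0.530411 = 229.8 W/m².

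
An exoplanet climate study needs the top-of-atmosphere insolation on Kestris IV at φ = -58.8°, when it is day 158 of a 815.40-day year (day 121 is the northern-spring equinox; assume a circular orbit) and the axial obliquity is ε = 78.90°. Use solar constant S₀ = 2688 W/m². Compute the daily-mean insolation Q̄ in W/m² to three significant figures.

Q̄ ≈ 158 W/m²

Solar longitude: λ_s = 360° × (158 − 121)/815.40 = 16.336°.
sin δ = sin 78.90° × sin 16.336° = 0.27600, so δ = +16.022°.
cos H₀ = −tan(-58.8°) tan(+16.022°) = 0.4741, H₀ = 1.0768 rad.
Bracket: H₀ sin φ sin δ + cos φ cos δ sin H₀ = 1.0768×-0.85536×0.27600 + 0.51803×0.96116×0.88045 = -0.254210 + 0.438385 = 0.184175.
Q̄ = (S₀/π) × [bracket] = (2688/π) × 0.184175 = 157.6 W/m².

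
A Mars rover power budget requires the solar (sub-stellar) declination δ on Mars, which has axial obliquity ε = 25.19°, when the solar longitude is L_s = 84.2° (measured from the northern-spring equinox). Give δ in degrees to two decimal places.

δ = +25.05°

sin δ = sin ε · sin L_s = sin 25.19° × sin 84.2° = 0.423442.
δ = arcsin(0.423442) = +25.05°.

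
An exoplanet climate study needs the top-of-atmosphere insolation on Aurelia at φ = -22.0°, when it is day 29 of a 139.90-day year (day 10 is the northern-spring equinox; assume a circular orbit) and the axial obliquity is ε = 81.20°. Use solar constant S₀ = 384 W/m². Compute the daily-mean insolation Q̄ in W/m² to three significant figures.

Solar longitude: λ_s = 360° × (29 − 10)/139.90 = 48.892°.
sin δ = sin 81.20° × sin 48.892° = 0.74460, so δ = +48.125°.
cos H₀ = −tan(-22.0°) tan(+48.125°) = 0.4507, H₀ = 1.1033 rad.
Bracket: H₀ sin φ sin δ + cos φ cos δ sin H₀ = 1.1033×-0.37461×0.74460 + 0.92718×0.66751×0.89268 = -0.307749 + 0.552481 = 0.244732.
Q̄ = (S₀/π) × [bracket] = (384/π) × 0.244732 = 29.91 W/m².

Q̄ ≈ 29.9 W/m²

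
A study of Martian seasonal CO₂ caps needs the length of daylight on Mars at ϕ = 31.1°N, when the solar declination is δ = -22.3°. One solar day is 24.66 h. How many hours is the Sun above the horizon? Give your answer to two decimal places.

10.37 h

cos h₀ = −tan ϕ · tan δ = −tan(+31.1°) × tan(-22.300°) = 0.2474, so h₀ = 1.3208 rad = 75.68°.
Daylight = 2h₀/(2π) × 24.66 h = (1.3208/π) × 24.66 = 10.37 h.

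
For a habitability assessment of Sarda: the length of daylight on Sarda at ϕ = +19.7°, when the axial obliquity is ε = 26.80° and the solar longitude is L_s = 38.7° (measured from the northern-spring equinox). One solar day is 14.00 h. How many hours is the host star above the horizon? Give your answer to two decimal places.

7.47 h

Solar declination: sin δ = sin ε · sin L_s = sin 26.80° × sin 38.7° = 0.28191, so δ = +16.374°.
cos h₀ = −tan ϕ · tan δ = −tan(+19.7°) × tan(+16.374°) = -0.1052, so h₀ = 1.6762 rad = 96.04°.
Daylight = 2h₀/(2π) × 14.00 h = (1.6762/π) × 14.00 = 7.47 h.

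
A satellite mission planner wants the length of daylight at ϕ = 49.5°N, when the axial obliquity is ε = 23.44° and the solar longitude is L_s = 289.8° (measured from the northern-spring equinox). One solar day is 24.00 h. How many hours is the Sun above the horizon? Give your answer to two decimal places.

8.24 h

Solar declination: sin δ = sin ε · sin L_s = sin 23.44° × sin 289.8° = -0.37427, so δ = -21.979°.
cos h₀ = −tan ϕ · tan δ = −tan(+49.5°) × tan(-21.979°) = 0.4726, so h₀ = 1.0786 rad = 61.80°.
Daylight = 2h₀/(2π) × 24.00 h = (1.0786/π) × 24.00 = 8.24 h.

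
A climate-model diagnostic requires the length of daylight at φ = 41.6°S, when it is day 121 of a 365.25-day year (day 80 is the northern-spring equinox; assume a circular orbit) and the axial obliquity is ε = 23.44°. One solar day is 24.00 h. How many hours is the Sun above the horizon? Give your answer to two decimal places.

Solar longitude: λ_s = 360° × (121 − 80)/365.25 = 40.411°.
sin δ = sin 23.44° × sin 40.411° = 0.25787, so δ = +14.944°.
cos H₀ = −tan φ · tan δ = −tan(-41.6°) × tan(+14.944°) = 0.2370, so H₀ = 1.3316 rad = 76.29°.
Daylight = 2H₀/(2π) × 24.00 h = (1.3316/π) × 24.00 = 10.17 h.

10.17 h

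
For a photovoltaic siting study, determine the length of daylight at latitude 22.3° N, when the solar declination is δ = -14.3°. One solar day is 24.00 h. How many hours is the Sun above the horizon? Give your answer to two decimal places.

cos h₀ = −tan ϕ · tan δ = −tan(+22.3°) × tan(-14.300°) = 0.1045, so h₀ = 1.4661 rad = 84.00°.
Daylight = 2h₀/(2π) × 24.00 h = (1.4661/π) × 24.00 = 11.20 h.

11.20 h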